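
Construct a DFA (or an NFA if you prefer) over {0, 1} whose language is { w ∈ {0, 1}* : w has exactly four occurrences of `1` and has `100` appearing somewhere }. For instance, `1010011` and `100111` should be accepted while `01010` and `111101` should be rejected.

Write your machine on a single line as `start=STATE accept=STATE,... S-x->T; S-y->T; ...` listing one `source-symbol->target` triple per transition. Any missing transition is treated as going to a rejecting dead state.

start=s0; accept=s13; s0-0->s0; s0-1->s1; s1-0->s2; s1-1->s3; s2-0->s4; s2-1->s3; s3-0->s5; s3-1->s6; s4-0->s4; s4-1->s7; s5-0->s7; s5-1->s6; s6-0->s8; s6-1->s9; s7-0->s7; s7-1->s10; s8-0->s10; s8-1->s9; s9-0->s11; s9-1->s12; s10-0->s10; s10-1->s13; s11-0->s13; s11-1->s12; s12-0->s12; s12-1->s12; s13-0->s13; s13-1->s12

Build one automaton per condition and run them in lockstep. The first has 6 states tracking the count of `1`s, saturating at 5; the second has 4 states tracking whether and how much of `100` has been seen. A product state is a pair (one from each), accepting exactly when both do. After merging equivalent states the machine shrinks.
          0    1  
>  s0     s0   s1 
   s1     s2   s3 
   s2     s4   s3 
   s3     s5   s6 
   s4     s4   s7 
   s5     s7   s6 
   s6     s8   s9 
   s7     s7  s10 
   s8    s10   s9 
   s9    s11  s12 
   s10   s10  s13 
   s11   s13  s12 
   s12   s12  s12 
 * s13   s13  s12 
(> = start, * = accepting)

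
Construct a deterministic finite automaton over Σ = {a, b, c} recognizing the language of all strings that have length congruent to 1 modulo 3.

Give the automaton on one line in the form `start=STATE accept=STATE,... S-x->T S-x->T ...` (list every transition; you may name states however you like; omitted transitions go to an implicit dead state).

start=q0 accept=q1 q0-a->q1 q0-b->q1 q0-c->q1 q1-a->q2 q1-b->q2 q1-c->q2 q2-a->q0 q2-b->q0 q2-c->q0

Only the length mod 3 matters, so use a 3-cycle: from any state, every input symbol moves to the next state, wrapping q2 back to q0. Mark q1 accepting.
With 3 states:
        a   b   c  
>  q0   q1  q1  q1 
 * q1   q2  q2  q2 
   q2   q0  q0  q0 
(> = start, * = accepting)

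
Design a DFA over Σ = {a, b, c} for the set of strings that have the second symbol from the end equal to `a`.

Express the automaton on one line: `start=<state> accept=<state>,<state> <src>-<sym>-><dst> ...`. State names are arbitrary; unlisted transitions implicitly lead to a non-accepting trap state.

start=S0 accept=S4,S5,S6 S0-a->S1 S0-b->S2 S0-c->S3 S1-a->S4 S1-b->S5 S1-c->S6 S2-a->S7 S2-b->S8 S2-c->S9 S3-a->S10 S3-b->S11 S3-c->S12 S4-a->S4 S4-b->S5 S4-c->S6 S5-a->S7 S5-b->S8 S5-c->S9 S6-a->S10 S6-b->S11 S6-c->S12 S7-a->S4 S7-b->S5 S7-c->S6 S8-a->S7 S8-b->S8 S8-c->S9 S9-a->S10 S9-b->S11 S9-c->S12 S10-a->S4 S10-b->S5 S10-c->S6 S11-a->S7 S11-b->S8 S11-c->S9 S12-a->S10 S12-b->S11 S12-c->S12

A DFA must remember the last 2 symbols (since which symbol is second-to-last isn't known until the input ends). Use one state per possible window of the last ≤2 symbols; accept from those whose window starts with `a`.
A 13-state machine:
          a    b    c  
>  S0     S1   S2   S3 
   S1     S4   S5   S6 
   S2     S7   S8   S9 
   S3    S10  S11  S12 
 * S4     S4   S5   S6 
 * S5     S7   S8   S9 
 * S6    S10  S11  S12 
   S7     S4   S5   S6 
   S8     S7   S8   S9 
   S9    S10  S11  S12 
   S10    S4   S5   S6 
   S11    S7   S8   S9 
   S12   S10  S11  S12 
(> = start, * = accepting)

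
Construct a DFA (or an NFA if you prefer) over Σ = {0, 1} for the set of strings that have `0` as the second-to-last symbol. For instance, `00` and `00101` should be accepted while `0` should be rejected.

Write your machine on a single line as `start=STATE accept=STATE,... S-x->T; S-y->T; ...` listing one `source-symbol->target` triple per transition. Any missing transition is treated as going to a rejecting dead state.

Because acceptance depends on a position counted from the end, the machine has to buffer the most recent 2 symbols. Make each state the string of the last up-to-2 symbols read; on input `x` shift the window left and append `x`. Accept when the buffered window has length 2 and begins with `0`.
7 states suffice.
        0   1  
>  q0   q1  q2 
   q1   q3  q4 
   q2   q5  q6 
 * q3   q3  q4 
 * q4   q5  q6 
   q5   q3  q4 
   q6   q5  q6 
(> = start, * = accepting)

start=q0; accept=q3,q4; q0-0->q1; q0-1->q2; q1-0->q3; q1-1->q4; q2-0->q5; q2-1->q6; q3-0->q3; q3-1->q4; q4-0->q5; q4-1->q6; q5-0->q3; q5-1->q4; q6-0->q5; q6-1->q6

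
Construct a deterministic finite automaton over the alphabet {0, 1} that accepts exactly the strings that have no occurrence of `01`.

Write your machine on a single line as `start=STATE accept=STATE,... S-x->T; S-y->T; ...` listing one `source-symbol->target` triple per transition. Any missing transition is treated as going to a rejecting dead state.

start=q0; accept=q0,q1; q0-0->q1; q0-1->q0; q1-0->q1; q1-1->q2; q2-0->q2; q2-1->q2

Track partial matches of the forbidden pattern `01`. State q2 is a dead state reached once `01` has occurred; every other state accepts. q0 means no part of `01` is currently matched.
A 3-state machine:
        0   1  
>* q0   q1  q0 
 * q1   q1  q2 
   q2   q2  q2 
(> = start, * = accepting)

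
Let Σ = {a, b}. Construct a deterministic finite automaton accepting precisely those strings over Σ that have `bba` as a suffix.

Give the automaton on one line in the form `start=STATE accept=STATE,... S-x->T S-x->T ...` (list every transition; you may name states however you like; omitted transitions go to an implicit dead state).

Remember how much of `bba` the current input suffix matches. State q0 means no match yet; q1 means the last symbol is `b`; q2 means the last 2 symbols are `bb`; q3 means the last 3 symbols are `bba`. Only q3 accepts. On a mismatch, fall back to the longest proper suffix that is still a prefix of `bba`.
        a   b  
>  q0   q0  q1 
   q1   q0  q2 
   q2   q3  q2 
 * q3   q0  q1 
(> = start, * = accepting)

start=q0 accept=q3 q0-a->q0 q0-b->q1 q1-a->q0 q1-b->q2 q2-a->q3 q2-b->q2 q3-a->q0 q3-b->q1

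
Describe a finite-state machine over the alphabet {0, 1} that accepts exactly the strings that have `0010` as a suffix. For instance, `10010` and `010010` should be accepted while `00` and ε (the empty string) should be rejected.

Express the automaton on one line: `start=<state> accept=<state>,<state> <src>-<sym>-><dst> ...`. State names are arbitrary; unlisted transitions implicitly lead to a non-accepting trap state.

start=s0 accept=s4 s0-0->s1 s0-1->s0 s1-0->s2 s1-1->s0 s2-0->s2 s2-1->s3 s3-0->s4 s3-1->s0 s4-0->s2 s4-1->s0

Let each state record the length of the longest suffix of the input read so far that is also a prefix of `0010`. s1 means the last symbol is `0`; s2 means the last 2 symbols are `00`; s3 means the last 3 symbols are `001`; s4 means the last 4 symbols are `0010`. Accept only at s4, where the string currently ends in `0010`.
        0   1  
>  s0   s1  s0 
   s1   s2  s0 
   s2   s2  s3 
   s3   s4  s0 
 * s4   s2  s0 
(> = start, * = accepting)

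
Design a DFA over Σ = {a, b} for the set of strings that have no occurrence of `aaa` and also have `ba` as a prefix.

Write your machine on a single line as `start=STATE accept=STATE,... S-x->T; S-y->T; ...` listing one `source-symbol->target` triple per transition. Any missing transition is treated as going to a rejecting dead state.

start=q0; accept=q3,q4,q5; q0-a->q1; q0-b->q2; q1-a->q1; q1-b->q1; q2-a->q3; q2-b->q1; q3-a->q4; q3-b->q5; q4-a->q1; q4-b->q5; q5-a->q3; q5-b->q5

Handle the two conditions separately and then intersect. One (4 states) tracks partial matches of the forbidden pattern `aaa`; the other (4 states) tracks whether the input so far still matches the prefix `ba`. Each combined state is a pair, one component from each; accept when both components accept. Equivalent product states are then merged.
With 6 states:
        a   b  
>  q0   q1  q2 
   q1   q1  q1 
   q2   q3  q1 
 * q3   q4  q5 
 * q4   q1  q5 
 * q5   q3  q5 
(> = start, * = accepting)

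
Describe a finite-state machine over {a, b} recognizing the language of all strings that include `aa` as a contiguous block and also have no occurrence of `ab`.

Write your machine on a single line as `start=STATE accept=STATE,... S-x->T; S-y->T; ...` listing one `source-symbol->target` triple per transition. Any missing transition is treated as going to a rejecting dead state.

start=s0; accept=s2; s0-a->s1; s0-b->s0; s1-a->s2; s1-b->s3; s2-a->s2; s2-b->s4; s3-a->s5; s3-b->s3; s4-a->s4; s4-b->s4; s5-a->s4; s5-b->s3

Run two small machines in parallel and take their product. The first has 3 states tracking whether and how much of `aa` has been seen; the second has 3 states tracking partial matches of the forbidden pattern `ab`. A product state is a pair (one from each), accepting exactly when both do.
A 6-state machine:
        a   b  
>  s0   s1  s0 
   s1   s2  s3 
 * s2   s2  s4 
   s3   s5  s3 
   s4   s4  s4 
   s5   s4  s3 
(> = start, * = accepting)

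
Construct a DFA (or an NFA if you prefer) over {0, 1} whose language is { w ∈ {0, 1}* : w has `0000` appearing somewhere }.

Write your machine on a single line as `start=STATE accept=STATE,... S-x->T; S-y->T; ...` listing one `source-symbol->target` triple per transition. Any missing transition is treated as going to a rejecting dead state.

Track how much of `0000` has been matched so far: state s0 is no progress, s4 is the absorbing accept state reached once `0000` has occurred. Intermediate states record partial matches; on a mismatch, fall back to the longest reusable overlap.
5 states suffice.
        0   1  
>  s0   s1  s0 
   s1   s2  s0 
   s2   s3  s0 
   s3   s4  s0 
 * s4   s4  s4 
(> = start, * = accepting)

start=s0; accept=s4; s0-0->s1; s0-1->s0; s1-0->s2; s1-1->s0; s2-0->s3; s2-1->s0; s3-0->s4; s3-1->s0; s4-0->s4; s4-1->s4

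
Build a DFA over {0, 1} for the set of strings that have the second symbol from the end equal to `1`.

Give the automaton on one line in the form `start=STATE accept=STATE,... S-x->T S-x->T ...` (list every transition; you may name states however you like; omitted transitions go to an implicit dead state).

A DFA must remember the last 2 symbols (since which symbol is second-to-last isn't known until the input ends). Use one state per possible window of the last ≤2 symbols; accept from those whose window starts with `1`.
7 states suffice.
        0   1  
>  q0   q1  q2 
   q1   q3  q4 
   q2   q5  q6 
   q3   q3  q4 
   q4   q5  q6 
 * q5   q3  q4 
 * q6   q5  q6 
(> = start, * = accepting)

start=q0 accept=q5,q6 q0-0->q1 q0-1->q2 q1-0->q3 q1-1->q4 q2-0->q5 q2-1->q6 q3-0->q3 q3-1->q4 q4-0->q5 q4-1->q6 q5-0->q3 q5-1->q4 q6-0->q5 q6-1->q6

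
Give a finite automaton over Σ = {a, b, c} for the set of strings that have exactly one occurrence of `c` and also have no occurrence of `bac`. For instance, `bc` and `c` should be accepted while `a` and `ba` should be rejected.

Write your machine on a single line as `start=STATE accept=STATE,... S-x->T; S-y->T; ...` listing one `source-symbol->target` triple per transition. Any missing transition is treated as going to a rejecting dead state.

Build one automaton per condition and run them in lockstep. The first has 3 states tracking the count of `c`s, saturating at 2; the second has 4 states tracking partial matches of the forbidden pattern `bac`. A product state is a pair (one from each), accepting exactly when both do.
          a    b    c  
>  q0     q0   q1   q2 
   q1     q3   q1   q2 
 * q2     q2   q4   q5 
   q3     q0   q1   q6 
 * q4     q7   q4   q5 
   q5     q5   q8   q5 
   q6     q6   q6   q9 
 * q7     q2   q4   q9 
   q8    q10   q8   q5 
   q9     q9   q9   q9 
   q10    q5   q8   q9 
(> = start, * = accepting)

start=q0; accept=q2,q4,q7; q0-a->q0; q0-b->q1; q0-c->q2; q1-a->q3; q1-b->q1; q1-c->q2; q2-a->q2; q2-b->q4; q2-c->q5; q3-a->q0; q3-b->q1; q3-c->q6; q4-a->q7; q4-b->q4; q4-c->q5; q5-a->q5; q5-b->q8; q5-c->q5; q6-a->q6; q6-b->q6; q6-c->q9; q7-a->q2; q7-b->q4; q7-c->q9; q8-a->q10; q8-b->q8; q8-c->q5; q9-a->q9; q9-b->q9; q9-c->q9; q10-a->q5; q10-b->q8; q10-c->q9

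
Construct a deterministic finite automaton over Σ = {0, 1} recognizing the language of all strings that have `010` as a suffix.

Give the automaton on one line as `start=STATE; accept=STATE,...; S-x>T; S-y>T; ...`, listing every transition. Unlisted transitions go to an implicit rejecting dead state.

start=s0; accept=s3; s0-0>s1; s0-1>s0; s1-0>s1; s1-1>s2; s2-0>s3; s2-1>s0; s3-0>s1; s3-1>s2

Let each state record the length of the longest suffix of the input read so far that is also a prefix of `010`. s1 means the last symbol is `0`; s2 means the last 2 symbols are `01`; s3 means the last 3 symbols are `010`. Accept only at s3, where the string currently ends in `010`.
With 4 states:
        0   1  
>  s0   s1  s0 
   s1   s1  s2 
   s2   s3  s0 
 * s3   s1  s2 
(> = start, * = accepting)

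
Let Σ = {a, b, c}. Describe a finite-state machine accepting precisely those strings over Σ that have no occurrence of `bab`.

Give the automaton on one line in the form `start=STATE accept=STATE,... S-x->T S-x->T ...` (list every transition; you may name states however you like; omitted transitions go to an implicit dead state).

Track partial matches of the forbidden pattern `bab`. State q3 is a dead state reached once `bab` has occurred; every other state accepts. q0 means no part of `bab` is currently matched.
A 4-state machine:
        a   b   c  
>* q0   q0  q1  q0 
 * q1   q2  q1  q0 
 * q2   q0  q3  q0 
   q3   q3  q3  q3 
(> = start, * = accepting)

start=q0 accept=q0,q1,q2 q0-a->q0 q0-b->q1 q0-c->q0 q1-a->q2 q1-b->q1 q1-c->q0 q2-a->q0 q2-b->q3 q2-c->q0 q3-a->q3 q3-b->q3 q3-c->q3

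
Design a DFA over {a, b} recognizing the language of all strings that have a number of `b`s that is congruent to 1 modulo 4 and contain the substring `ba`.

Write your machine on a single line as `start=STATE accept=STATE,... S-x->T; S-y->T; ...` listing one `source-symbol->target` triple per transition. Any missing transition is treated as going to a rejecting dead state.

start=q0; accept=q2; q0-a->q0; q0-b->q1; q1-a->q2; q1-b->q3; q2-a->q2; q2-b->q4; q3-a->q4; q3-b->q5; q4-a->q4; q4-b->q6; q5-a->q6; q5-b->q7; q6-a->q6; q6-b->q8; q7-a->q8; q7-b->q1; q8-a->q8; q8-b->q2

Build one automaton per condition and run them in lockstep. One (4 states) tracks the count of `b`s modulo 4; the other (3 states) tracks whether and how much of `ba` has been seen. Each combined state is a pair, one component from each; accept when both components accept.
        a   b  
>  q0   q0  q1 
   q1   q2  q3 
 * q2   q2  q4 
   q3   q4  q5 
   q4   q4  q6 
   q5   q6  q7 
   q6   q6  q8 
   q7   q8  q1 
   q8   q8  q2 
(> = start, * = accepting)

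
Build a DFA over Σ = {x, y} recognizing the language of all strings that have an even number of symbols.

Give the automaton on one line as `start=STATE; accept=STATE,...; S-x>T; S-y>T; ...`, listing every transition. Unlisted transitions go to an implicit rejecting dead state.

Only the length mod 2 matters, so use a 2-cycle: from any state, every input symbol moves to the next state, wrapping S1 back to S0. Mark S0 accepting.
With 2 states:
        x   y  
>* S0   S1  S1 
   S1   S0  S0 
(> = start, * = accepting)

start=S0; accept=S0; S0-x>S1; S0-y>S1; S1-x>S0; S1-y>S0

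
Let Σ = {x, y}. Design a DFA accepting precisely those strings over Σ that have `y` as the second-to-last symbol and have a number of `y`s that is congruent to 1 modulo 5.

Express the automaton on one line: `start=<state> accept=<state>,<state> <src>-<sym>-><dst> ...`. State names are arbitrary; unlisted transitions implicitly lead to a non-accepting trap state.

Run two small machines in parallel and take their product. One (7 states) tracks the last 2 symbols read; the other (5 states) tracks the count of `y`s modulo 5. Each combined state is a pair, one component from each; accept when both components accept.
       x  y 
>  A   B  C 
   B   D  E 
   C   F  G 
   D   D  E 
   E   F  G 
 * F   H  I 
   G   J  K 
   H   H  I 
   I   J  K 
   J   L  M 
   K   N  O 
   L   L  M 
   M   N  O 
   N   P  Q 
   O   R  S 
   P   P  Q 
   Q   R  S 
   R   T  U 
   S   V  W 
   T   T  U 
   U   V  W 
   V   D  E 
 * W   F  G 
(> = start, * = accepting)

start=A accept=F,W A-x->B A-y->C B-x->D B-y->E C-x->F C-y->G D-x->D D-y->E E-x->F E-y->G F-x->H F-y->I G-x->J G-y->K H-x->H H-y->I I-x->J I-y->K J-x->L J-y->M K-x->N K-y->O L-x->L L-y->M M-x->N M-y->O N-x->P N-y->Q O-x->R O-y->S P-x->P P-y->Q Q-x->R Q-y->S R-x->T R-y->U S-x->V S-y->W T-x->T T-y->U U-x->V U-y->W V-x->D V-y->E W-x->F W-y->G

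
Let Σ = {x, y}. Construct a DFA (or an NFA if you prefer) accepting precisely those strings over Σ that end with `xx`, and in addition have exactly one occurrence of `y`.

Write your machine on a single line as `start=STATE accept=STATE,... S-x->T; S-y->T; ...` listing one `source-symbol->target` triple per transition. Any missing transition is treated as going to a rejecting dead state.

Handle the two conditions separately and then intersect. One (3 states) tracks how much of the suffix `xx` has currently been matched; the other (3 states) tracks the count of `y`s, saturating at 2. Each combined state is a pair, one component from each; accept when both components accept. Minimizing collapses redundant product states.
5 states suffice.
        x   y  
>  S0   S0  S1 
   S1   S2  S3 
   S2   S4  S3 
   S3   S3  S3 
 * S4   S4  S3 
(> = start, * = accepting)

start=S0; accept=S4; S0-x->S0; S0-y->S1; S1-x->S2; S1-y->S3; S2-x->S4; S2-y->S3; S3-x->S3; S3-y->S3; S4-x->S4; S4-y->S3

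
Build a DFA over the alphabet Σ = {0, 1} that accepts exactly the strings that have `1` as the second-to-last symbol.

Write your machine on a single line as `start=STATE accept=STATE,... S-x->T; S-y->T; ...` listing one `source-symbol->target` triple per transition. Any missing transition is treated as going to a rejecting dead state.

start=S0; accept=S5,S6; S0-0->S1; S0-1->S2; S1-0->S3; S1-1->S4; S2-0->S5; S2-1->S6; S3-0->S3; S3-1->S4; S4-0->S5; S4-1->S6; S5-0->S3; S5-1->S4; S6-0->S5; S6-1->S6

Because acceptance depends on a position counted from the end, the machine has to buffer the most recent 2 symbols. Make each state the string of the last up-to-2 symbols read; on input `x` shift the window left and append `x`. Accept when the buffered window has length 2 and begins with `1`.
A 7-state machine:
        0   1  
>  S0   S1  S2 
   S1   S3  S4 
   S2   S5  S6 
   S3   S3  S4 
   S4   S5  S6 
 * S5   S3  S4 
 * S6   S5  S6 
(> = start, * = accepting)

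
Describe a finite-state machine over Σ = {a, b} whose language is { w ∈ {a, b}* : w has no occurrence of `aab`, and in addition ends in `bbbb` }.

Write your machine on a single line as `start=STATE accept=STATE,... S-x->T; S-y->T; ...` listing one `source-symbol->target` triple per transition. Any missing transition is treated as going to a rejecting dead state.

Run two small machines in parallel and take their product. The first has 4 states tracking partial matches of the forbidden pattern `aab`; the second has 5 states tracking how much of the suffix `bbbb` has currently been matched. A product state is a pair (one from each), accepting exactly when both do. After merging equivalent states the machine shrinks.
7 states suffice.
        a   b  
>  q0   q1  q2 
   q1   q3  q2 
   q2   q1  q4 
   q3   q3  q3 
   q4   q1  q5 
   q5   q1  q6 
 * q6   q1  q6 
(> = start, * = accepting)

start=q0; accept=q6; q0-a->q1; q0-b->q2; q1-a->q3; q1-b->q2; q2-a->q1; q2-b->q4; q3-a->q3; q3-b->q3; q4-a->q1; q4-b->q5; q5-a->q1; q5-b->q6; q6-a->q1; q6-b->q6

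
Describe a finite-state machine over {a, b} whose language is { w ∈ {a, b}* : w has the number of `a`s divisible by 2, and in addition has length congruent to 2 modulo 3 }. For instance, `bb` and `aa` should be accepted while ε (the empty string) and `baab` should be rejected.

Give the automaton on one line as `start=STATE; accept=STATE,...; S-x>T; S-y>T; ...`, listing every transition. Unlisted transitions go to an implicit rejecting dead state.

Build one automaton per condition and run them in lockstep. One (2 states) tracks the count of `a`s modulo 2; the other (3 states) tracks the input length modulo 3. Each combined state is a pair, one component from each; accept when both components accept.
        a   b  
>  q0   q1  q2 
   q1   q3  q4 
   q2   q4  q3 
 * q3   q5  q0 
   q4   q0  q5 
   q5   q2  q1 
(> = start, * = accepting)

start=q0; accept=q3; q0-a>q1; q0-b>q2; q1-a>q3; q1-b>q4; q2-a>q4; q2-b>q3; q3-a>q5; q3-b>q0; q4-a>q0; q4-b>q5; q5-a>q2; q5-b>q1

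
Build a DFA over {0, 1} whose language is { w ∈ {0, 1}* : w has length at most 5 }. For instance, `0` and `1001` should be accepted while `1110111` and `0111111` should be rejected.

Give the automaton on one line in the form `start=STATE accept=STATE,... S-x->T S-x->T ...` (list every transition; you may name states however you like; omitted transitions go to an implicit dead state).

start=q0 accept=q0,q1,q2,q3,q4,q5 q0-0->q1 q0-1->q1 q1-0->q2 q1-1->q2 q2-0->q3 q2-1->q3 q3-0->q4 q3-1->q4 q4-0->q5 q4-1->q5 q5-0->q6 q5-1->q6 q6-0->q6 q6-1->q6

We only need to distinguish lengths 0, 1, …, 5, and '>5'. Chain q0 → q1 → q2 → q3 → q4 → q5 → q6 on every symbol, with q6 looping. Accepting states: {q0, q1, q2, q3, q4, q5}.
With 7 states:
        0   1  
>* q0   q1  q1 
 * q1   q2  q2 
 * q2   q3  q3 
 * q3   q4  q4 
 * q4   q5  q5 
 * q5   q6  q6 
   q6   q6  q6 
(> = start, * = accepting)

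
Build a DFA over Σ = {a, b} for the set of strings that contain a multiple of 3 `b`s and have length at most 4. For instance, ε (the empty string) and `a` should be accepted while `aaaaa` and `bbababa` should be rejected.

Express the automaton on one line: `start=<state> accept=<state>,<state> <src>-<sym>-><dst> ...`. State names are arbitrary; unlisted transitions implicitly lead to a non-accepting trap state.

Run two small machines in parallel and take their product. One (3 states) tracks the count of `b`s modulo 3; the other (6 states) tracks the input length, saturating at 5. Each combined state is a pair, one component from each; accept when both components accept.
With 15 states:
          a    b  
>* S0     S1   S2 
 * S1     S3   S4 
   S2     S4   S5 
 * S3     S6   S7 
   S4     S7   S8 
   S5     S8   S6 
 * S6     S9  S10 
   S7    S10  S11 
   S8    S11   S9 
 * S9    S12  S13 
   S10   S13  S14 
   S11   S14  S12 
   S12   S12  S13 
   S13   S13  S14 
   S14   S14  S12 
(> = start, * = accepting)

start=S0 accept=S0,S1,S3,S6,S9 S0-a->S1 S0-b->S2 S1-a->S3 S1-b->S4 S2-a->S4 S2-b->S5 S3-a->S6 S3-b->S7 S4-a->S7 S4-b->S8 S5-a->S8 S5-b->S6 S6-a->S9 S6-b->S10 S7-a->S10 S7-b->S11 S8-a->S11 S8-b->S9 S9-a->S12 S9-b->S13 S10-a->S13 S10-b->S14 S11-a->S14 S11-b->S12 S12-a->S12 S12-b->S13 S13-a->S13 S13-b->S14 S14-a->S14 S14-b->S12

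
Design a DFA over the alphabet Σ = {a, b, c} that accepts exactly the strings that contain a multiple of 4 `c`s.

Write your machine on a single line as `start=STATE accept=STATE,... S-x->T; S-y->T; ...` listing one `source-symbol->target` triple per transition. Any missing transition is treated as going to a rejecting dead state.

Keep the running count of `c`s modulo 4: each `c` advances along the cycle S0 → S1 → S2 → S3 → S0 while other symbols loop. Accept at S0.
With 4 states:
        a   b   c  
>* S0   S0  S0  S1 
   S1   S1  S1  S2 
   S2   S2  S2  S3 
   S3   S3  S3  S0 
(> = start, * = accepting)

start=S0; accept=S0; S0-a->S0; S0-b->S0; S0-c->S1; S1-a->S1; S1-b->S1; S1-c->S2; S2-a->S2; S2-b->S2; S2-c->S3; S3-a->S3; S3-b->S3; S3-c->S0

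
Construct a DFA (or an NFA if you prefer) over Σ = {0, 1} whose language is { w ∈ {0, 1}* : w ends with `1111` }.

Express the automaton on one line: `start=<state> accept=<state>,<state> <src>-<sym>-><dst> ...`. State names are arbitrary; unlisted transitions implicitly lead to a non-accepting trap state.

Let each state record the length of the longest suffix of the input read so far that is also a prefix of `1111`. q1 means the last symbol is `1`; q2 means the last 2 symbols are `11`; q3 means the last 3 symbols are `111`; q4 means the last 4 symbols are `1111`. Accept only at q4, where the string currently ends in `1111`.
A 5-state machine:
        0   1  
>  q0   q0  q1 
   q1   q0  q2 
   q2   q0  q3 
   q3   q0  q4 
 * q4   q0  q4 
(> = start, * = accepting)

start=q0 accept=q4 q0-0->q0 q0-1->q1 q1-0->q0 q1-1->q2 q2-0->q0 q2-1->q3 q3-0->q0 q3-1->q4 q4-0->q0 q4-1->q4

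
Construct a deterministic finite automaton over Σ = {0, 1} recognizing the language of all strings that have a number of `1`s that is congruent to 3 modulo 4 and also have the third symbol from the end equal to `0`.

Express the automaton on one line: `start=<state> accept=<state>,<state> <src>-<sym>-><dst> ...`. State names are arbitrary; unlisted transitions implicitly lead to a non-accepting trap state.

start=q0 accept=q7,q11,q12,q14 q0-0->q0 q0-1->q1 q1-0->q2 q1-1->q3 q2-0->q2 q2-1->q4 q3-0->q5 q3-1->q6 q4-0->q5 q4-1->q7 q5-0->q8 q5-1->q9 q6-0->q10 q6-1->q0 q7-0->q10 q7-1->q0 q8-0->q8 q8-1->q11 q9-0->q12 q9-1->q0 q10-0->q13 q10-1->q0 q11-0->q12 q11-1->q0 q12-0->q13 q12-1->q0 q13-0->q14 q13-1->q0 q14-0->q14 q14-1->q0

Build one automaton per condition and run them in lockstep. One (4 states) tracks the count of `1`s modulo 4; the other (15 states) tracks the last 3 symbols read. Each combined state is a pair, one component from each; accept when both components accept. Equivalent product states are then merged.
With 15 states:
          0    1  
>  q0     q0   q1 
   q1     q2   q3 
   q2     q2   q4 
   q3     q5   q6 
   q4     q5   q7 
   q5     q8   q9 
   q6    q10   q0 
 * q7    q10   q0 
   q8     q8  q11 
   q9    q12   q0 
   q10   q13   q0 
 * q11   q12   q0 
 * q12   q13   q0 
   q13   q14   q0 
 * q14   q14   q0 
(> = start, * = accepting)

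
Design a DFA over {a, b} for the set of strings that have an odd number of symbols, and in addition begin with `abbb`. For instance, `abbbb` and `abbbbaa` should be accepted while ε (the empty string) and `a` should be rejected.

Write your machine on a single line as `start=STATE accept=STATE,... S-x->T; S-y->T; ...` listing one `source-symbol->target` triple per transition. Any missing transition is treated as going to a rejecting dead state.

start=q0; accept=q6; q0-a->q1; q0-b->q2; q1-a->q2; q1-b->q3; q2-a->q2; q2-b->q2; q3-a->q2; q3-b->q4; q4-a->q2; q4-b->q5; q5-a->q6; q5-b->q6; q6-a->q5; q6-b->q5

Build one automaton per condition and run them in lockstep. One (2 states) tracks the input length modulo 2; the other (6 states) tracks whether the input so far still matches the prefix `abbb`. Each combined state is a pair, one component from each; accept when both components accept. After merging equivalent states the machine shrinks.
With 7 states:
        a   b  
>  q0   q1  q2 
   q1   q2  q3 
   q2   q2  q2 
   q3   q2  q4 
   q4   q2  q5 
   q5   q6  q6 
 * q6   q5  q5 
(> = start, * = accepting)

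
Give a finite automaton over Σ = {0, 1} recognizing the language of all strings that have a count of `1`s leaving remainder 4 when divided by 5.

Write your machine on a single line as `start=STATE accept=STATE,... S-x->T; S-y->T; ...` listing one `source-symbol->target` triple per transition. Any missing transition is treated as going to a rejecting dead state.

The only thing that matters is how many `1`s have appeared, reduced mod 5. Use one state per residue: S0 for 0, …, S4 for 4. Reading `1` moves to the next residue; anything else stays put. S4 is accepting.
        0   1  
>  S0   S0  S1 
   S1   S1  S2 
   S2   S2  S3 
   S3   S3  S4 
 * S4   S4  S0 
(> = start, * = accepting)

start=S0; accept=S4; S0-0->S0; S0-1->S1; S1-0->S1; S1-1->S2; S2-0->S2; S2-1->S3; S3-0->S3; S3-1->S4; S4-0->S4; S4-1->S0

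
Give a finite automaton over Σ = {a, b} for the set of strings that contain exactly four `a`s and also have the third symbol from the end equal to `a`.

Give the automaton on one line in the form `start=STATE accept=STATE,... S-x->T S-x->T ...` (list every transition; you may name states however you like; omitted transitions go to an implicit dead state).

Handle the two conditions separately and then intersect. The first has 6 states tracking the count of `a`s, saturating at 5; the second has 15 states tracking the last 3 symbols read. A product state is a pair (one from each), accepting exactly when both do. After merging equivalent states the machine shrinks.
A 16-state machine:
          a    b  
>  s0     s1   s0 
   s1     s2   s1 
   s2     s3   s4 
   s3     s5   s6 
   s4     s7   s4 
 * s5     s8   s9 
   s6    s10  s11 
   s7    s12   s6 
   s8     s8   s8 
 * s9     s8  s13 
 * s10    s8  s14 
   s11   s15  s11 
   s12    s8   s9 
 * s13    s8   s8 
   s14    s8  s13 
   s15    s8  s14 
(> = start, * = accepting)

start=s0 accept=s5,s9,s10,s13 s0-a->s1 s0-b->s0 s1-a->s2 s1-b->s1 s2-a->s3 s2-b->s4 s3-a->s5 s3-b->s6 s4-a->s7 s4-b->s4 s5-a->s8 s5-b->s9 s6-a->s10 s6-b->s11 s7-a->s12 s7-b->s6 s8-a->s8 s8-b->s8 s9-a->s8 s9-b->s13 s10-a->s8 s10-b->s14 s11-a->s15 s11-b->s11 s12-a->s8 s12-b->s9 s13-a->s8 s13-b->s8 s14-a->s8 s14-b->s13 s15-a->s8 s15-b->s14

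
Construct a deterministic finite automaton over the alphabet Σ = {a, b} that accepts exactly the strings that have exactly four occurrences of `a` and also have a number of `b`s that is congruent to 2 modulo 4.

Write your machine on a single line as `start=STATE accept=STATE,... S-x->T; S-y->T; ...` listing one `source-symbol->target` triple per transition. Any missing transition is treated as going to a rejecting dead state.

start=S0; accept=S18; S0-a->S1; S0-b->S2; S1-a->S3; S1-b->S4; S2-a->S4; S2-b->S5; S3-a->S6; S3-b->S7; S4-a->S7; S4-b->S8; S5-a->S8; S5-b->S9; S6-a->S10; S6-b->S11; S7-a->S11; S7-b->S12; S8-a->S12; S8-b->S13; S9-a->S13; S9-b->S0; S10-a->S14; S10-b->S15; S11-a->S15; S11-b->S16; S12-a->S16; S12-b->S17; S13-a->S17; S13-b->S1; S14-a->S14; S14-b->S14; S15-a->S14; S15-b->S18; S16-a->S18; S16-b->S19; S17-a->S19; S17-b->S3; S18-a->S14; S18-b->S20; S19-a->S20; S19-b->S6; S20-a->S14; S20-b->S10

Build one automaton per condition and run them in lockstep. The first has 6 states tracking the count of `a`s, saturating at 5; the second has 4 states tracking the count of `b`s modulo 4. A product state is a pair (one from each), accepting exactly when both do. Minimizing collapses redundant product states.
A 21-state machine:
          a    b  
>  S0     S1   S2 
   S1     S3   S4 
   S2     S4   S5 
   S3     S6   S7 
   S4     S7   S8 
   S5     S8   S9 
   S6    S10  S11 
   S7    S11  S12 
   S8    S12  S13 
   S9    S13   S0 
   S10   S14  S15 
   S11   S15  S16 
   S12   S16  S17 
   S13   S17   S1 
   S14   S14  S14 
   S15   S14  S18 
   S16   S18  S19 
   S17   S19   S3 
 * S18   S14  S20 
   S19   S20   S6 
   S20   S14  S10 
(> = start, * = accepting)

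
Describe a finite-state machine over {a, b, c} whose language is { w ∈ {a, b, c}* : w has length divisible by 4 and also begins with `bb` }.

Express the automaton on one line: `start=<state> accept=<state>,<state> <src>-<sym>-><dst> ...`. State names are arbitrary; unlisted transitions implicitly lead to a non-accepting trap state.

Build one automaton per condition and run them in lockstep. The first has 4 states tracking the input length modulo 4; the second has 4 states tracking whether the input so far still matches the prefix `bb`. A product state is a pair (one from each), accepting exactly when both do. Minimizing collapses redundant product states.
With 7 states:
        a   b   c  
>  q0   q1  q2  q1 
   q1   q1  q1  q1 
   q2   q1  q3  q1 
   q3   q4  q4  q4 
   q4   q5  q5  q5 
 * q5   q6  q6  q6 
   q6   q3  q3  q3 
(> = start, * = accepting)

start=q0 accept=q5 q0-a->q1 q0-b->q2 q0-c->q1 q1-a->q1 q1-b->q1 q1-c->q1 q2-a->q1 q2-b->q3 q2-c->q1 q3-a->q4 q3-b->q4 q3-c->q4 q4-a->q5 q4-b->q5 q4-c->q5 q5-a->q6 q5-b->q6 q5-c->q6 q6-a->q3 q6-b->q3 q6-c->q3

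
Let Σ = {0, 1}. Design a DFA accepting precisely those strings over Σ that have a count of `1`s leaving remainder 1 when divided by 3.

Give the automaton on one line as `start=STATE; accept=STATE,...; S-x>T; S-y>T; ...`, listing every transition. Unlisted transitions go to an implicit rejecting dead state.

The only thing that matters is how many `1`s have appeared, reduced mod 3. Use one state per residue: s0 for 0, …, s2 for 2. Reading `1` moves to the next residue; anything else stays put. s1 is accepting.
With 3 states:
        0   1  
>  s0   s0  s1 
 * s1   s1  s2 
   s2   s2  s0 
(> = start, * = accepting)

start=s0; accept=s1; s0-0>s0; s0-1>s1; s1-0>s1; s1-1>s2; s2-0>s2; s2-1>s0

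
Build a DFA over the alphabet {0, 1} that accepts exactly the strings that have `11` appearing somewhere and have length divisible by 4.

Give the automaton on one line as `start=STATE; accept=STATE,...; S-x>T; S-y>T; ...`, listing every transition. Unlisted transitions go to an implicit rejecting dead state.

start=s0; accept=s10; s0-0>s1; s0-1>s2; s1-0>s3; s1-1>s4; s2-0>s3; s2-1>s5; s3-0>s6; s3-1>s7; s4-0>s6; s4-1>s8; s5-0>s8; s5-1>s8; s6-0>s0; s6-1>s9; s7-0>s0; s7-1>s10; s8-0>s10; s8-1>s10; s9-0>s1; s9-1>s11; s10-0>s11; s10-1>s11; s11-0>s5; s11-1>s5

Handle the two conditions separately and then intersect. One (3 states) tracks whether and how much of `11` has been seen; the other (4 states) tracks the input length modulo 4. Each combined state is a pair, one component from each; accept when both components accept.
With 12 states:
          0    1  
>  s0     s1   s2 
   s1     s3   s4 
   s2     s3   s5 
   s3     s6   s7 
   s4     s6   s8 
   s5     s8   s8 
   s6     s0   s9 
   s7     s0  s10 
   s8    s10  s10 
   s9     s1  s11 
 * s10   s11  s11 
   s11    s5   s5 
(> = start, * = accepting)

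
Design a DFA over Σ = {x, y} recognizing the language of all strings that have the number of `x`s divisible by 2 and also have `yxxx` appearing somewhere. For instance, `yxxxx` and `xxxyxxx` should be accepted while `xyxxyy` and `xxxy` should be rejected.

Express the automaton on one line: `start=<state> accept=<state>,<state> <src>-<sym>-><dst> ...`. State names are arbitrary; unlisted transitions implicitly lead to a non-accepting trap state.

start=s0 accept=s9 s0-x->s1 s0-y->s2 s1-x->s0 s1-y->s3 s2-x->s4 s2-y->s2 s3-x->s5 s3-y->s3 s4-x->s6 s4-y->s3 s5-x->s7 s5-y->s2 s6-x->s8 s6-y->s2 s7-x->s9 s7-y->s3 s8-x->s9 s8-y->s8 s9-x->s8 s9-y->s9

Run two small machines in parallel and take their product. The first has 2 states tracking the count of `x`s modulo 2; the second has 5 states tracking whether and how much of `yxxx` has been seen. A product state is a pair (one from each), accepting exactly when both do.
        x   y  
>  s0   s1  s2 
   s1   s0  s3 
   s2   s4  s2 
   s3   s5  s3 
   s4   s6  s3 
   s5   s7  s2 
   s6   s8  s2 
   s7   s9  s3 
   s8   s9  s8 
 * s9   s8  s9 
(> = start, * = accepting)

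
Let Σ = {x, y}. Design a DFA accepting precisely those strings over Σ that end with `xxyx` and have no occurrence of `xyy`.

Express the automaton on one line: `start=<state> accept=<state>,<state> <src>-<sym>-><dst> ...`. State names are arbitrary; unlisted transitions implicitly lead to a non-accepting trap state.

Build one automaton per condition and run them in lockstep. The first has 5 states tracking how much of the suffix `xxyx` has currently been matched; the second has 4 states tracking partial matches of the forbidden pattern `xyy`. A product state is a pair (one from each), accepting exactly when both do.
          x    y  
>  q0     q1   q0 
   q1     q2   q3 
   q2     q2   q4 
   q3     q1   q5 
   q4     q6   q5 
   q5     q7   q5 
 * q6     q2   q3 
   q7     q8   q5 
   q8     q8   q9 
   q9    q10   q5 
   q10    q8   q5 
(> = start, * = accepting)

start=q0 accept=q6 q0-x->q1 q0-y->q0 q1-x->q2 q1-y->q3 q2-x->q2 q2-y->q4 q3-x->q1 q3-y->q5 q4-x->q6 q4-y->q5 q5-x->q7 q5-y->q5 q6-x->q2 q6-y->q3 q7-x->q8 q7-y->q5 q8-x->q8 q8-y->q9 q9-x->q10 q9-y->q5 q10-x->q8 q10-y->q5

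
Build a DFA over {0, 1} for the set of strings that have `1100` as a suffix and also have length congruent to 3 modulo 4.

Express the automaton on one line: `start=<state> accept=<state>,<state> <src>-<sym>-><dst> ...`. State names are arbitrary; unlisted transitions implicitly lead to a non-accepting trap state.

Build one automaton per condition and run them in lockstep. The first has 5 states tracking how much of the suffix `1100` has currently been matched; the second has 4 states tracking the input length modulo 4. A product state is a pair (one from each), accepting exactly when both do. Minimizing collapses redundant product states.
An 8-state machine:
        0   1  
>  s0   s1  s1 
   s1   s2  s2 
   s2   s3  s3 
   s3   s0  s4 
   s4   s1  s5 
   s5   s6  s2 
   s6   s7  s3 
 * s7   s0  s4 
(> = start, * = accepting)

start=s0 accept=s7 s0-0->s1 s0-1->s1 s1-0->s2 s1-1->s2 s2-0->s3 s2-1->s3 s3-0->s0 s3-1->s4 s4-0->s1 s4-1->s5 s5-0->s6 s5-1->s2 s6-0->s7 s6-1->s3 s7-0->s0 s7-1->s4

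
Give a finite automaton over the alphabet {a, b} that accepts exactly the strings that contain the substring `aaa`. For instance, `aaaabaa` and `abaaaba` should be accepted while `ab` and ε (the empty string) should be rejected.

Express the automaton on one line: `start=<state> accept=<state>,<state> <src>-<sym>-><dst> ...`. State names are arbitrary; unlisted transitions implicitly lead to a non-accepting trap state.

Track how much of `aaa` has been matched so far: state S0 is no progress, S3 is the absorbing accept state reached once `aaa` has occurred. Intermediate states record partial matches; on a mismatch, fall back to the longest reusable overlap.
With 4 states:
        a   b  
>  S0   S1  S0 
   S1   S2  S0 
   S2   S3  S0 
 * S3   S3  S3 
(> = start, * = accepting)

start=S0 accept=S3 S0-a->S1 S0-b->S0 S1-a->S2 S1-b->S0 S2-a->S3 S2-b->S0 S3-a->S3 S3-b->S3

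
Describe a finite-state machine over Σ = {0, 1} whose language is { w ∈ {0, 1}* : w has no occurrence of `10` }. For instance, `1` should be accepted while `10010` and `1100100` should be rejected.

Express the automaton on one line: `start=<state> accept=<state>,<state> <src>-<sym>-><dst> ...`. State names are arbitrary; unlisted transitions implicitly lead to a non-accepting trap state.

Track partial matches of the forbidden pattern `10`. State q2 is a dead state reached once `10` has occurred; every other state accepts. q0 means no part of `10` is currently matched.
3 states suffice.
        0   1  
>* q0   q0  q1 
 * q1   q2  q1 
   q2   q2  q2 
(> = start, * = accepting)

start=q0 accept=q0,q1 q0-0->q0 q0-1->q1 q1-0->q2 q1-1->q1 q2-0->q2 q2-1->q2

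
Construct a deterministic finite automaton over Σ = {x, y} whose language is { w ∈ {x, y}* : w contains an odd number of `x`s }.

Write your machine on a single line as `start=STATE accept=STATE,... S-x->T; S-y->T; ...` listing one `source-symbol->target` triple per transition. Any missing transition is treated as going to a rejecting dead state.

Keep the running count of `x`s modulo 2: each `x` advances along the cycle S0 → S1 → S0 while other symbols loop. Accept at S1.
A 2-state machine:
        x   y  
>  S0   S1  S0 
 * S1   S0  S1 
(> = start, * = accepting)

start=S0; accept=S1; S0-x->S1; S0-y->S0; S1-x->S0; S1-y->S1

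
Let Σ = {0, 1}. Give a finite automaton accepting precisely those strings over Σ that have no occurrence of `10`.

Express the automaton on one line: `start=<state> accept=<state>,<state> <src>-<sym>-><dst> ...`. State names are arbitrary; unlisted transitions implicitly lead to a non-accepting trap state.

This is the complement of 'contains `10`'. Use the same substring-matching states — q0 through q2 holding how much of `10` has just been matched — but flip the accepting set: everything except the trap q2 accepts.
3 states suffice.
        0   1  
>* q0   q0  q1 
 * q1   q2  q1 
   q2   q2  q2 
(> = start, * = accepting)

start=q0 accept=q0,q1 q0-0->q0 q0-1->q1 q1-0->q2 q1-1->q1 q2-0->q2 q2-1->q2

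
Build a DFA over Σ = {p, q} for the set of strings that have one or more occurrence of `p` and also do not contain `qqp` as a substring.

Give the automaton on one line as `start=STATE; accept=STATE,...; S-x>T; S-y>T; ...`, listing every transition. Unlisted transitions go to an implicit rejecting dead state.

start=s0; accept=s1,s3,s4,s6,s7,s9; s0-p>s1; s0-q>s2; s1-p>s3; s1-q>s4; s2-p>s1; s2-q>s5; s3-p>s3; s3-q>s6; s4-p>s3; s4-q>s7; s5-p>s8; s5-q>s5; s6-p>s3; s6-q>s9; s7-p>s10; s7-q>s7; s8-p>s10; s8-q>s8; s9-p>s10; s9-q>s9; s10-p>s10; s10-q>s10

Run two small machines in parallel and take their product. The first has 3 states tracking the count of `p`s, saturating at 2; the second has 4 states tracking partial matches of the forbidden pattern `qqp`. A product state is a pair (one from each), accepting exactly when both do.
An 11-state machine:
          p    q  
>  s0     s1   s2 
 * s1     s3   s4 
   s2     s1   s5 
 * s3     s3   s6 
 * s4     s3   s7 
   s5     s8   s5 
 * s6     s3   s9 
 * s7    s10   s7 
   s8    s10   s8 
 * s9    s10   s9 
   s10   s10  s10 
(> = start, * = accepting)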